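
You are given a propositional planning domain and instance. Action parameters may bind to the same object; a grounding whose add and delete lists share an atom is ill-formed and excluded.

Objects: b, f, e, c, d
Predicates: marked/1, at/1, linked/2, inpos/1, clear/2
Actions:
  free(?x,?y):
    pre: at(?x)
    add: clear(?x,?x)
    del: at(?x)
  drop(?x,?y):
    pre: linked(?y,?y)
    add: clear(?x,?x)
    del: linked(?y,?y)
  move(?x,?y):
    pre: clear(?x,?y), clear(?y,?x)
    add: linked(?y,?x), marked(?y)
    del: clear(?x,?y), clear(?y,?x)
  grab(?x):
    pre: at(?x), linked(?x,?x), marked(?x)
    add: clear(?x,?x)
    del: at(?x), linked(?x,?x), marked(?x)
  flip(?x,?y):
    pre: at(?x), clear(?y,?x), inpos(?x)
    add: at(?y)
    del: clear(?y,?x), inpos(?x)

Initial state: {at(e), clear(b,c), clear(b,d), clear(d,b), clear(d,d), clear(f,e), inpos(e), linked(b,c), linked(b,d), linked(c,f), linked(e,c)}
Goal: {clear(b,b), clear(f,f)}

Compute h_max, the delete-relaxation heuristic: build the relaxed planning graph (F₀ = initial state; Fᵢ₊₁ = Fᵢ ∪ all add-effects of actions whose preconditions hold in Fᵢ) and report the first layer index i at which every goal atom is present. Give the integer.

F0 = init (11 atoms)
F1 = F0 ∪ {at(f), clear(e,e), linked(d,b), linked(d,d), marked(b), marked(d)}  (17 atoms)
F2 = F1 ∪ {clear(b,b), clear(c,c), clear(f,f), linked(e,e), marked(e)}  (22 atoms)
goal ⊆ F2  ⇒  h_max = 2

2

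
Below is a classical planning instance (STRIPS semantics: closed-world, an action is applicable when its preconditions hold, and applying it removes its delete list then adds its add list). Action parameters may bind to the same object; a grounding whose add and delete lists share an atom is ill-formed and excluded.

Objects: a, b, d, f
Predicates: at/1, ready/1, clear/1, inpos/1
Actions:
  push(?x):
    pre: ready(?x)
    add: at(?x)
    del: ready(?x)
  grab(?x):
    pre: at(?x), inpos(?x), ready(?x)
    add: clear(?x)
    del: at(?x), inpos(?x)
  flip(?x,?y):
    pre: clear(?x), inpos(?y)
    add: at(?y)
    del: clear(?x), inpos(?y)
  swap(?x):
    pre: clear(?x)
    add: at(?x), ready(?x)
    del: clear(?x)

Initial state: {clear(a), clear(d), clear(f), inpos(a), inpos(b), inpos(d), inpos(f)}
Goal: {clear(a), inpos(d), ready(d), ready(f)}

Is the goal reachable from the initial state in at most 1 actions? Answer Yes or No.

1. swap(d)  →  {at(d), clear(a), clear(f), inpos(a), inpos(b), inpos(d), inpos(f), ready(d)}
2. swap(f)  →  {at(d), at(f), clear(a), inpos(a), inpos(b), inpos(d), inpos(f), ready(d), ready(f)}
optimal plan length = 2; 2 > 1

No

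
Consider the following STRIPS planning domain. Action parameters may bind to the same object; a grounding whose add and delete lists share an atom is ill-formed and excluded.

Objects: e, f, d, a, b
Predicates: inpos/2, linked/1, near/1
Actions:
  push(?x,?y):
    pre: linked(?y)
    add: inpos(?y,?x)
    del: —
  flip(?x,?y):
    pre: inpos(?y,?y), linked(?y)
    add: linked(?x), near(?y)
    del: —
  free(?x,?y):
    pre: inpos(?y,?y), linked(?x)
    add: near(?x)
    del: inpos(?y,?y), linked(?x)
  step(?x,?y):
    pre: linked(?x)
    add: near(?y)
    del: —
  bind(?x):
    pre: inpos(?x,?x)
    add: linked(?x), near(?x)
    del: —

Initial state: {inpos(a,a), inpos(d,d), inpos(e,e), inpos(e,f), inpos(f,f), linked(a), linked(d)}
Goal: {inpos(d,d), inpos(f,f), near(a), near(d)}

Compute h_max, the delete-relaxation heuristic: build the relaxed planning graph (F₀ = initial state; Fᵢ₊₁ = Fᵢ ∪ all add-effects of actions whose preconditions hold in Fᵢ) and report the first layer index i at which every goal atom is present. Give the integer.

1

F0 = init (7 atoms)
F1 = F0 ∪ {inpos(a,b), inpos(a,d), inpos(a,e), inpos(a,f), inpos(d,a), inpos(d,b), inpos(d,e), inpos(d,f), linked(b), linked(e), linked(f), near(a), near(b), near(d), near(e), near(f)}  (23 atoms)
goal ⊆ F1  ⇒  h_max = 1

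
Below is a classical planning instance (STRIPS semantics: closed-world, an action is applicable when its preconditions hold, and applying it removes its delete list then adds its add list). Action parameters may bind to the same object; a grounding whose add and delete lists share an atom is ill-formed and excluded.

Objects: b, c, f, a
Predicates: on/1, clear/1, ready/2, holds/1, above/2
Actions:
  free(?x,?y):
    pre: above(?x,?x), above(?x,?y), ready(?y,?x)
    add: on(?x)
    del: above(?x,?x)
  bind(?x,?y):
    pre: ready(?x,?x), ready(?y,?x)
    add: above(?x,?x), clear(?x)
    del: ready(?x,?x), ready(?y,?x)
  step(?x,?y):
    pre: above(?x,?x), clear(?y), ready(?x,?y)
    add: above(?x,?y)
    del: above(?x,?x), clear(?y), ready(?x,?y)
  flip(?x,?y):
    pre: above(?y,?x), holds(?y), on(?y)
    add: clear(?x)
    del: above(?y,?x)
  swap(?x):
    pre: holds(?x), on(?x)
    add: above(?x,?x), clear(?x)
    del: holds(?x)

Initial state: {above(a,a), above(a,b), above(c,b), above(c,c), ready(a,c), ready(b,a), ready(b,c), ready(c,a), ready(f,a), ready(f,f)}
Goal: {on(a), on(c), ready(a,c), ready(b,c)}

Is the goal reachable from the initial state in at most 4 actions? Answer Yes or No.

1. free(c,b)  →  {above(a,a), above(a,b), above(c,b), on(c), ready(a,c), ready(b,a), ready(b,c), ready(c,a), ready(f,a), ready(f,f)}
2. free(a,b)  →  {above(a,b), above(c,b), on(a), on(c), ready(a,c), ready(b,a), ready(b,c), ready(c,a), ready(f,a), ready(f,f)}
optimal plan length = 2; 2 ≤ 4

Yes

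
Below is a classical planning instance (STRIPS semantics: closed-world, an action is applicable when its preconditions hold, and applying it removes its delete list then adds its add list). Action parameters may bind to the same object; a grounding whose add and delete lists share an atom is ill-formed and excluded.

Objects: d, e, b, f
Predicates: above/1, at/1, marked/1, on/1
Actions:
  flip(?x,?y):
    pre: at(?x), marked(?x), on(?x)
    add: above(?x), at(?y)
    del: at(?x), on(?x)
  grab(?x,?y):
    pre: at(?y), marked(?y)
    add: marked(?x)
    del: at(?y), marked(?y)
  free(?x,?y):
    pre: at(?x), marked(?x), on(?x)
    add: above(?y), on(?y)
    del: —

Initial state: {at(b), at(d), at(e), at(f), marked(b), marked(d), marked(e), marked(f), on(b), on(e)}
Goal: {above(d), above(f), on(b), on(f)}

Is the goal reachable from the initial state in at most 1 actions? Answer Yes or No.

No

1. free(e,d)  →  {above(d), at(b), at(d), at(e), at(f), marked(b), marked(d), marked(e), marked(f), on(b), on(d), on(e)}
2. free(d,f)  →  {above(d), above(f), at(b), at(d), at(e), at(f), marked(b), marked(d), marked(e), marked(f), on(b), on(d), on(e), on(f)}
optimal plan length = 2; 2 > 1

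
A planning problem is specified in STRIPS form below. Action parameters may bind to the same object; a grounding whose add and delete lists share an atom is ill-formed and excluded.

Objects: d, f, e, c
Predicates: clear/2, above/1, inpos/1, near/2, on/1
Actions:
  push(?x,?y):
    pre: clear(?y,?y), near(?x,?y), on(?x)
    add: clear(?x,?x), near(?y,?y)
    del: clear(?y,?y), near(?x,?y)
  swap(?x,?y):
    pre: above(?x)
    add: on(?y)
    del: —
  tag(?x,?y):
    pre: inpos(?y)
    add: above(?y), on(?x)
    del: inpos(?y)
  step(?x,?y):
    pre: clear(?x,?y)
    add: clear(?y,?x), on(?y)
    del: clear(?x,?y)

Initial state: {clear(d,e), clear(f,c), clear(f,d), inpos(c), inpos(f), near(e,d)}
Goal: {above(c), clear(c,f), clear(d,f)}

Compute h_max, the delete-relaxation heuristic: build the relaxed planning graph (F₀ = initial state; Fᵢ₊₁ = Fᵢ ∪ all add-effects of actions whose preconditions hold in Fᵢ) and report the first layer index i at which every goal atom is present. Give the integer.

1

F0 = init (6 atoms)
F1 = F0 ∪ {above(c), above(f), clear(c,f), clear(d,f), clear(e,d), on(c), on(d), on(e), on(f)}  (15 atoms)
goal ⊆ F1  ⇒  h_max = 1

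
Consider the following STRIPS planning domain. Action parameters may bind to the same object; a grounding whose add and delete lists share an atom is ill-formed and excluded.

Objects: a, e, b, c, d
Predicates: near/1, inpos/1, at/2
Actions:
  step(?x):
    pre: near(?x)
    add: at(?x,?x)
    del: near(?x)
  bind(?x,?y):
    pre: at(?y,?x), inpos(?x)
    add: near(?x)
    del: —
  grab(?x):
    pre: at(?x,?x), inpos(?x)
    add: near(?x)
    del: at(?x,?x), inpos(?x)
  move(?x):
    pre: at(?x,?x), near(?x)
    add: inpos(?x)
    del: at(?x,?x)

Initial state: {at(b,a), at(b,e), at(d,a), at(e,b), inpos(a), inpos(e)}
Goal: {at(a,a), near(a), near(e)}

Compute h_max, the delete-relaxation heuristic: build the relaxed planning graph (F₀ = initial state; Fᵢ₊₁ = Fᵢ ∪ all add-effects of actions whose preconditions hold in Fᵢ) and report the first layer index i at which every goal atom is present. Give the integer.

F0 = init (6 atoms)
F1 = F0 ∪ {near(a), near(e)}  (8 atoms)
F2 = F1 ∪ {at(a,a), at(e,e)}  (10 atoms)
goal ⊆ F2  ⇒  h_max = 2

2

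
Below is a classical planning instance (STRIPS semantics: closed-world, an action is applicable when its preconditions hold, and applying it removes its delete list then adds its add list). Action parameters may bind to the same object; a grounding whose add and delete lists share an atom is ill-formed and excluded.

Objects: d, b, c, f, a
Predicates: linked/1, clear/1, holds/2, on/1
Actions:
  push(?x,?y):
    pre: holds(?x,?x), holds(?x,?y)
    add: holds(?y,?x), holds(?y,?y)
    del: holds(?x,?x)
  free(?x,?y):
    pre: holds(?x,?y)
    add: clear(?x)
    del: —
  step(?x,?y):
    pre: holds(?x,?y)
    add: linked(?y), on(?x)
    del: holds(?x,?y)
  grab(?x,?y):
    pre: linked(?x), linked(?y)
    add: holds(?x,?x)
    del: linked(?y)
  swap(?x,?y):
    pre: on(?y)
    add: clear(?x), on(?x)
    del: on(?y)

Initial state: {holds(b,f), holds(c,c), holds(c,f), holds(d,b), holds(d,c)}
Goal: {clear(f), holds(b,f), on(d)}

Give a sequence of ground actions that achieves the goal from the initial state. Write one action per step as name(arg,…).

push(c,f); free(f,c); step(d,b)

1. push(c,f)  →  {holds(b,f), holds(c,f), holds(d,b), holds(d,c), holds(f,c), holds(f,f)}
2. free(f,c)  →  {clear(f), holds(b,f), holds(c,f), holds(d,b), holds(d,c), holds(f,c), holds(f,f)}
3. step(d,b)  →  {clear(f), holds(b,f), holds(c,f), holds(d,c), holds(f,c), holds(f,f), linked(b), on(d)}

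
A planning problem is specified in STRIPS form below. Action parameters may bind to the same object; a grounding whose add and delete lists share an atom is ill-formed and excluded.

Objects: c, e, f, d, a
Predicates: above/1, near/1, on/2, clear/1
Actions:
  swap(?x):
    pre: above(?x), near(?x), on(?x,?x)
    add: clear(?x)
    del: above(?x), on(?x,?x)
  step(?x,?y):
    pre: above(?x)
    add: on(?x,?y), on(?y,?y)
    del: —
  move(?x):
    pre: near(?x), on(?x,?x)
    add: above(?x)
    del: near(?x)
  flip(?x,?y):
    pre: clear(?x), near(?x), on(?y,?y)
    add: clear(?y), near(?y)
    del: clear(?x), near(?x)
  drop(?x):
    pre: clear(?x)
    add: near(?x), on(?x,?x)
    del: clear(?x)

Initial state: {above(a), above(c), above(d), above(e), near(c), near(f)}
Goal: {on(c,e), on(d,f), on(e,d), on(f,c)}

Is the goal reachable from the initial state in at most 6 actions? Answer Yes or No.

1. step(c,e)  →  {above(a), above(c), above(d), above(e), near(c), near(f), on(c,e), on(e,e)}
2. step(e,d)  →  {above(a), above(c), above(d), above(e), near(c), near(f), on(c,e), on(d,d), on(e,d), on(e,e)}
3. step(d,f)  →  {above(a), above(c), above(d), above(e), near(c), near(f), on(c,e), on(d,d), on(d,f), on(e,d), on(e,e), on(f,f)}
4. move(f)  →  {above(a), above(c), above(d), above(e), above(f), near(c), on(c,e), on(d,d), on(d,f), on(e,d), on(e,e), on(f,f)}
5. step(f,c)  →  {above(a), above(c), above(d), above(e), above(f), near(c), on(c,c), on(c,e), on(d,d), on(d,f), on(e,d), on(e,e), on(f,c), on(f,f)}
optimal plan length = 5; 5 ≤ 6

Yes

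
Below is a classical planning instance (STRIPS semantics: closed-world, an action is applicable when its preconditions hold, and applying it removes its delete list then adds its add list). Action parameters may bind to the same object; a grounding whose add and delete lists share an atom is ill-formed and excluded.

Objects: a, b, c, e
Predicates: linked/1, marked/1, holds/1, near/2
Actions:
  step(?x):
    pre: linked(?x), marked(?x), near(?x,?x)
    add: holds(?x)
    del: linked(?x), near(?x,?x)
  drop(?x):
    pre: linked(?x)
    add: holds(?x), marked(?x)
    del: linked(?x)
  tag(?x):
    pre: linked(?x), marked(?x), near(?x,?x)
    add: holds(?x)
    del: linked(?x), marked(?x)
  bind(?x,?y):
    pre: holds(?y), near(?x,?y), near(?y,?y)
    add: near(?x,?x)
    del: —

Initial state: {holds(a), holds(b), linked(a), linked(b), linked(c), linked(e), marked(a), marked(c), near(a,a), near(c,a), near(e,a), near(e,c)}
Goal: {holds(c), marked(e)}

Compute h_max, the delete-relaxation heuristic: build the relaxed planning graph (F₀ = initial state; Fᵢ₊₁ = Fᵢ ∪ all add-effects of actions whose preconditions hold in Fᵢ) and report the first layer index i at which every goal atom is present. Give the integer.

1

F0 = init (12 atoms)
F1 = F0 ∪ {holds(c), holds(e), marked(b), marked(e), near(c,c), near(e,e)}  (18 atoms)
goal ⊆ F1  ⇒  h_max = 1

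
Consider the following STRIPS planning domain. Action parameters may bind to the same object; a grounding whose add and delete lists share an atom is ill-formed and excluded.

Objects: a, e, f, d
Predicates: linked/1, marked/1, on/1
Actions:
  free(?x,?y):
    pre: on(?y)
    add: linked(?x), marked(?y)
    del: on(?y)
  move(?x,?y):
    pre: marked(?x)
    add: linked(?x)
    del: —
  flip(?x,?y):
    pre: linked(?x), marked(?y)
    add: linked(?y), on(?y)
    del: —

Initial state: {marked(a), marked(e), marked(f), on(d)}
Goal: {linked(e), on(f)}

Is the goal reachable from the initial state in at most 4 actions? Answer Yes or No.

Yes

1. free(e,d)  →  {linked(e), marked(a), marked(d), marked(e), marked(f)}
2. flip(e,f)  →  {linked(e), linked(f), marked(a), marked(d), marked(e), marked(f), on(f)}
optimal plan length = 2; 2 ≤ 4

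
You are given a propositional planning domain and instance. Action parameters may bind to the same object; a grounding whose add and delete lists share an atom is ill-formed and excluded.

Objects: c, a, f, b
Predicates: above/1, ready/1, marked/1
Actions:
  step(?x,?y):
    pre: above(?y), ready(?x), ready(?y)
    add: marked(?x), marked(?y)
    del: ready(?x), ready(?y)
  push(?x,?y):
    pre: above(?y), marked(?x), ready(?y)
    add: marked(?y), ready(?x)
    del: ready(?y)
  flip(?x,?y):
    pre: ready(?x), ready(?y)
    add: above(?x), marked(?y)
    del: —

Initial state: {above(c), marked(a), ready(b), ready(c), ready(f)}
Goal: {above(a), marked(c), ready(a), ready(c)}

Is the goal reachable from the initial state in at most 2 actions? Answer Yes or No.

No

1. flip(f,c)  →  {above(c), above(f), marked(a), marked(c), ready(b), ready(c), ready(f)}
2. push(a,f)  →  {above(c), above(f), marked(a), marked(c), marked(f), ready(a), ready(b), ready(c)}
3. flip(a,c)  →  {above(a), above(c), above(f), marked(a), marked(c), marked(f), ready(a), ready(b), ready(c)}
optimal plan length = 3; 3 > 2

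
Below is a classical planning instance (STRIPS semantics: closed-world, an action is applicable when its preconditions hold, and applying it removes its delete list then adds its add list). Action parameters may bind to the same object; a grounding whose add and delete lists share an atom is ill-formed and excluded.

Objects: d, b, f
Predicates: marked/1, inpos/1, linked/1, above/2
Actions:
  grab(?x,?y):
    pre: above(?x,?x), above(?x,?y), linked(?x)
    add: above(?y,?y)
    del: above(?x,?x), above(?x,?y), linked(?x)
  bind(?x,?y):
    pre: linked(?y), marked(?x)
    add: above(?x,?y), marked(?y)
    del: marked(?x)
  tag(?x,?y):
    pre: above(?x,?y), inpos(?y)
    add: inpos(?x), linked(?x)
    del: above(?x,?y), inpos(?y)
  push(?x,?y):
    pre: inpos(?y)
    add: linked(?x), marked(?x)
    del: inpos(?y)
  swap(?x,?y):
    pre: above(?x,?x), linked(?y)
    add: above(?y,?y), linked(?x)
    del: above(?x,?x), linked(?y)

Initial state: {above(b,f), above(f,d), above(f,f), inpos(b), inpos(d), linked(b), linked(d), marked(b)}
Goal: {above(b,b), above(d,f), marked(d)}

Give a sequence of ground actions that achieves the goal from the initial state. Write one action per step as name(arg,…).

1. bind(b,d)  →  {above(b,d), above(b,f), above(f,d), above(f,f), inpos(b), inpos(d), linked(b), linked(d), marked(d)}
2. swap(f,b)  →  {above(b,b), above(b,d), above(b,f), above(f,d), inpos(b), inpos(d), linked(d), linked(f), marked(d)}
3. bind(d,f)  →  {above(b,b), above(b,d), above(b,f), above(d,f), above(f,d), inpos(b), inpos(d), linked(d), linked(f), marked(f)}
4. bind(f,d)  →  {above(b,b), above(b,d), above(b,f), above(d,f), above(f,d), inpos(b), inpos(d), linked(d), linked(f), marked(d)}

bind(b,d); swap(f,b); bind(d,f); bind(f,d)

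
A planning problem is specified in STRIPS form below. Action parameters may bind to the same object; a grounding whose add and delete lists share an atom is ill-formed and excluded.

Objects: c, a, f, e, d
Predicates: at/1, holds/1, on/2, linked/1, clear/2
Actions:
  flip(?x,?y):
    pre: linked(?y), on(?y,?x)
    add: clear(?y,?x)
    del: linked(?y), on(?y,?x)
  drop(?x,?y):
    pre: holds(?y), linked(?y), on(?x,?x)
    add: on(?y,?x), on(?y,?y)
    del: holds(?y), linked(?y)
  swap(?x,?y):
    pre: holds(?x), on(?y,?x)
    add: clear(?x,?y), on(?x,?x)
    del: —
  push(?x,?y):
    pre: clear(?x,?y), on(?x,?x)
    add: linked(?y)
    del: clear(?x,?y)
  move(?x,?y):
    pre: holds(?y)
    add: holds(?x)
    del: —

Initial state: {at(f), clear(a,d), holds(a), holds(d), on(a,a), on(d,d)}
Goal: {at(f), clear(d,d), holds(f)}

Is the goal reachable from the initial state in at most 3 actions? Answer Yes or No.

1. swap(d,d)  →  {at(f), clear(a,d), clear(d,d), holds(a), holds(d), on(a,a), on(d,d)}
2. move(f,a)  →  {at(f), clear(a,d), clear(d,d), holds(a), holds(d), holds(f), on(a,a), on(d,d)}
optimal plan length = 2; 2 ≤ 3

Yes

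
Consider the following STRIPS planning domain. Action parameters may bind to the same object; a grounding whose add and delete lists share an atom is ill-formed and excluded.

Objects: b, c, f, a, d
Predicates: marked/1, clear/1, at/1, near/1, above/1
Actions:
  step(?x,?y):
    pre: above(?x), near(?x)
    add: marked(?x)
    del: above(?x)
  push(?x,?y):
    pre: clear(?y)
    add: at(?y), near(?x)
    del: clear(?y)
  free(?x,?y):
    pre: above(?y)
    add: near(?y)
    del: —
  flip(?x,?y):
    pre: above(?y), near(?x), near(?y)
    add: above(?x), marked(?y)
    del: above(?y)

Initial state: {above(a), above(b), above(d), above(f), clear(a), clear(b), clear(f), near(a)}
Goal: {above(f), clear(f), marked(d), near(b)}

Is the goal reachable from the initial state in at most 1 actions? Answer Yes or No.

No

1. push(b,b)  →  {above(a), above(b), above(d), above(f), at(b), clear(a), clear(f), near(a), near(b)}
2. push(d,a)  →  {above(a), above(b), above(d), above(f), at(a), at(b), clear(f), near(a), near(b), near(d)}
3. step(d,b)  →  {above(a), above(b), above(f), at(a), at(b), clear(f), marked(d), near(a), near(b), near(d)}
optimal plan length = 3; 3 > 1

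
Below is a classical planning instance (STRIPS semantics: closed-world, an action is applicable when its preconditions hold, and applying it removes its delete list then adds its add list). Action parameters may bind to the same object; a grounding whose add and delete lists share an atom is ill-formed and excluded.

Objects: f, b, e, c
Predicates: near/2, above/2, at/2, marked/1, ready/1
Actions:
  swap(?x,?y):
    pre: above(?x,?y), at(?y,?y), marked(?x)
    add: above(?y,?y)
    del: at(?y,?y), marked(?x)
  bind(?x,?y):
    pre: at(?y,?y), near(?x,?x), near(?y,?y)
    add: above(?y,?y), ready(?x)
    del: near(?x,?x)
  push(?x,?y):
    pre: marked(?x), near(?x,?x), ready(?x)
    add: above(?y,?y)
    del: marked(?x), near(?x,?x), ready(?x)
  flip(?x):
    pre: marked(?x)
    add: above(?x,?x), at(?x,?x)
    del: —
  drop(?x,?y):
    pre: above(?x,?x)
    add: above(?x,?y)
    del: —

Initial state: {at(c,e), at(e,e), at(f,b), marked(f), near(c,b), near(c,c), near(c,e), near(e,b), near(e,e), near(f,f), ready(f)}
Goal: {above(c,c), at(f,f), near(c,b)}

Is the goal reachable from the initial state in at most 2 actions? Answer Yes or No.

Yes

1. flip(f)  →  {above(f,f), at(c,e), at(e,e), at(f,b), at(f,f), marked(f), near(c,b), near(c,c), near(c,e), near(e,b), near(e,e), near(f,f), ready(f)}
2. push(f,c)  →  {above(c,c), above(f,f), at(c,e), at(e,e), at(f,b), at(f,f), near(c,b), near(c,c), near(c,e), near(e,b), near(e,e)}
optimal plan length = 2; 2 ≤ 2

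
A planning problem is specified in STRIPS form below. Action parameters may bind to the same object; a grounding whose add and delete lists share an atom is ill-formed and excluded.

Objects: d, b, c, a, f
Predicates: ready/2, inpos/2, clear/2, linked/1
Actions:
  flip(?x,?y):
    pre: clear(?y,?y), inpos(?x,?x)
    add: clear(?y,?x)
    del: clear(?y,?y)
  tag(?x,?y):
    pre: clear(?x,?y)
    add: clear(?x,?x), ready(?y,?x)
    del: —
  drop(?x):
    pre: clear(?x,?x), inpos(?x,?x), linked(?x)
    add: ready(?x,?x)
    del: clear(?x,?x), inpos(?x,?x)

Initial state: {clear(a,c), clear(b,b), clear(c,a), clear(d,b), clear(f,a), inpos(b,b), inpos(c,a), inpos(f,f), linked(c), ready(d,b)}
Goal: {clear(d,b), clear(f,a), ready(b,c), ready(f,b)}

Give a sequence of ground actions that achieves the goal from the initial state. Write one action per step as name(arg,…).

1. flip(f,b)  →  {clear(a,c), clear(b,f), clear(c,a), clear(d,b), clear(f,a), inpos(b,b), inpos(c,a), inpos(f,f), linked(c), ready(d,b)}
2. tag(b,f)  →  {clear(a,c), clear(b,b), clear(b,f), clear(c,a), clear(d,b), clear(f,a), inpos(b,b), inpos(c,a), inpos(f,f), linked(c), ready(d,b), ready(f,b)}
3. tag(c,a)  →  {clear(a,c), clear(b,b), clear(b,f), clear(c,a), clear(c,c), clear(d,b), clear(f,a), inpos(b,b), inpos(c,a), inpos(f,f), linked(c), ready(a,c), ready(d,b), ready(f,b)}
4. flip(b,c)  →  {clear(a,c), clear(b,b), clear(b,f), clear(c,a), clear(c,b), clear(d,b), clear(f,a), inpos(b,b), inpos(c,a), inpos(f,f), linked(c), ready(a,c), ready(d,b), ready(f,b)}
5. tag(c,b)  →  {clear(a,c), clear(b,b), clear(b,f), clear(c,a), clear(c,b), clear(c,c), clear(d,b), clear(f,a), inpos(b,b), inpos(c,a), inpos(f,f), linked(c), ready(a,c), ready(b,c), ready(d,b), ready(f,b)}

flip(f,b); tag(b,f); tag(c,a); flip(b,c); tag(c,b)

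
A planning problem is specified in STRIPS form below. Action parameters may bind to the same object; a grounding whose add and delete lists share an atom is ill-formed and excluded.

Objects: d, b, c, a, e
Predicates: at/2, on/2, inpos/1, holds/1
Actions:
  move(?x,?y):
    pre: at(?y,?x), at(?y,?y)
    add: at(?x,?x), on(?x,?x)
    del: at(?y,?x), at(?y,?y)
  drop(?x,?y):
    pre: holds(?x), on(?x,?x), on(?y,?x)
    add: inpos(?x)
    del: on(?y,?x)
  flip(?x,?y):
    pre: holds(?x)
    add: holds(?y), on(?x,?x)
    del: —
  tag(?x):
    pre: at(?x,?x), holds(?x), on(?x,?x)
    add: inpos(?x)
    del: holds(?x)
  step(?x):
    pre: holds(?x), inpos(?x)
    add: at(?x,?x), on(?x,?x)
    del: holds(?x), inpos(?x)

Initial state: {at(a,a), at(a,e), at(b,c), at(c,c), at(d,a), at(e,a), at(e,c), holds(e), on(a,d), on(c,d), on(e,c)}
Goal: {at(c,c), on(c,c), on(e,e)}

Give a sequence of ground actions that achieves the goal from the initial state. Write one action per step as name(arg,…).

move(e,a); move(c,e)

1. move(e,a)  →  {at(b,c), at(c,c), at(d,a), at(e,a), at(e,c), at(e,e), holds(e), on(a,d), on(c,d), on(e,c), on(e,e)}
2. move(c,e)  →  {at(b,c), at(c,c), at(d,a), at(e,a), holds(e), on(a,d), on(c,c), on(c,d), on(e,c), on(e,e)}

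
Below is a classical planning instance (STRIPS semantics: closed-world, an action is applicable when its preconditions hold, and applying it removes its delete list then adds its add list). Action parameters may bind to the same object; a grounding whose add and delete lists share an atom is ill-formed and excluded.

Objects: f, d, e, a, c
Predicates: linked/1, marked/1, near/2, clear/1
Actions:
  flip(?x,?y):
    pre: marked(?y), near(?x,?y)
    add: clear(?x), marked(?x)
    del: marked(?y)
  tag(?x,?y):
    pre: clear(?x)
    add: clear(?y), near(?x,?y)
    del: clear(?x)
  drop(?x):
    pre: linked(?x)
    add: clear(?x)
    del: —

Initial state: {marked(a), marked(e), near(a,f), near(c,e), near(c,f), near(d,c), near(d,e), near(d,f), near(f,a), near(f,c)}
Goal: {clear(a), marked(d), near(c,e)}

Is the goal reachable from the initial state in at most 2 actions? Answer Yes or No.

Yes

1. flip(d,e)  →  {clear(d), marked(a), marked(d), near(a,f), near(c,e), near(c,f), near(d,c), near(d,e), near(d,f), near(f,a), near(f,c)}
2. tag(d,a)  →  {clear(a), marked(a), marked(d), near(a,f), near(c,e), near(c,f), near(d,a), near(d,c), near(d,e), near(d,f), near(f,a), near(f,c)}
optimal plan length = 2; 2 ≤ 2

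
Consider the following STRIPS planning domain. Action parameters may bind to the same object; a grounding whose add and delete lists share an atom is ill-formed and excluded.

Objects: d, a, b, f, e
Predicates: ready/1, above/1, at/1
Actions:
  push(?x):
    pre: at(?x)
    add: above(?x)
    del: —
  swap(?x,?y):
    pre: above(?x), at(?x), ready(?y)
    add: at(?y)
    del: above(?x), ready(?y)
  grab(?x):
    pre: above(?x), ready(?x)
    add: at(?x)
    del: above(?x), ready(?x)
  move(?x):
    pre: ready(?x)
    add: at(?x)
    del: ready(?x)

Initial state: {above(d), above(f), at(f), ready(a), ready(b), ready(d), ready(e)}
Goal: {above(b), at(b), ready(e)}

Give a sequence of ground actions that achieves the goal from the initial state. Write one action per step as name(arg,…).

swap(f,b); push(b)

1. swap(f,b)  →  {above(d), at(b), at(f), ready(a), ready(d), ready(e)}
2. push(b)  →  {above(b), above(d), at(b), at(f), ready(a), ready(d), ready(e)}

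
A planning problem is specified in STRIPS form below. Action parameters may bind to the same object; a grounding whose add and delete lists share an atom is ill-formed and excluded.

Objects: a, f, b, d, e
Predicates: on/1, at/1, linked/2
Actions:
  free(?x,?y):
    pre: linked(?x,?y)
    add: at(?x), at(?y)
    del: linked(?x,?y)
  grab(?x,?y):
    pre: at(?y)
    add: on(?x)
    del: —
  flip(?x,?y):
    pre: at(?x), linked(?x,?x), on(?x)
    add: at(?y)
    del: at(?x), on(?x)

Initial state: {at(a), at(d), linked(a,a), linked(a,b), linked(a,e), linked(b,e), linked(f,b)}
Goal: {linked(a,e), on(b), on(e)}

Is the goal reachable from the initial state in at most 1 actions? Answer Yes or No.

No

1. grab(b,a)  →  {at(a), at(d), linked(a,a), linked(a,b), linked(a,e), linked(b,e), linked(f,b), on(b)}
2. grab(e,a)  →  {at(a), at(d), linked(a,a), linked(a,b), linked(a,e), linked(b,e), linked(f,b), on(b), on(e)}
optimal plan length = 2; 2 > 1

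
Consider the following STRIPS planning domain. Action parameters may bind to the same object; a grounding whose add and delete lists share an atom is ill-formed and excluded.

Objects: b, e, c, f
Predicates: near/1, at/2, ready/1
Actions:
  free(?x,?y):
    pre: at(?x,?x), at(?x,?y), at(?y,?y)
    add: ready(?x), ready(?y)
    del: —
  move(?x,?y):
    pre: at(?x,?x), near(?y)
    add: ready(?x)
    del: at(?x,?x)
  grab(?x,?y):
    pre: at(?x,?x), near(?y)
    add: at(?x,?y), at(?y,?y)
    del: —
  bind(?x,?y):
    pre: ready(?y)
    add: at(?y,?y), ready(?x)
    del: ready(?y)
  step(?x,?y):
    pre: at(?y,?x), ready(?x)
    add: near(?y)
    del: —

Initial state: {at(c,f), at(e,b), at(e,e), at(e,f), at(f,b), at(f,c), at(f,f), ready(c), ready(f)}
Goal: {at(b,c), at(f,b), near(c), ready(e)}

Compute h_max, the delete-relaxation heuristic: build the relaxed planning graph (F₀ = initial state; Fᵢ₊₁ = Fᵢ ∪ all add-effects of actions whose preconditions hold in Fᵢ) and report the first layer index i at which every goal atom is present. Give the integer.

F0 = init (9 atoms)
F1 = F0 ∪ {at(c,c), near(c), near(e), near(f), ready(b), ready(e)}  (15 atoms)
F2 = F1 ∪ {at(b,b), at(c,e), at(e,c), at(f,e)}  (19 atoms)
F3 = F2 ∪ {at(b,c), at(b,e), at(b,f), near(b)}  (23 atoms)
goal ⊆ F3  ⇒  h_max = 3

3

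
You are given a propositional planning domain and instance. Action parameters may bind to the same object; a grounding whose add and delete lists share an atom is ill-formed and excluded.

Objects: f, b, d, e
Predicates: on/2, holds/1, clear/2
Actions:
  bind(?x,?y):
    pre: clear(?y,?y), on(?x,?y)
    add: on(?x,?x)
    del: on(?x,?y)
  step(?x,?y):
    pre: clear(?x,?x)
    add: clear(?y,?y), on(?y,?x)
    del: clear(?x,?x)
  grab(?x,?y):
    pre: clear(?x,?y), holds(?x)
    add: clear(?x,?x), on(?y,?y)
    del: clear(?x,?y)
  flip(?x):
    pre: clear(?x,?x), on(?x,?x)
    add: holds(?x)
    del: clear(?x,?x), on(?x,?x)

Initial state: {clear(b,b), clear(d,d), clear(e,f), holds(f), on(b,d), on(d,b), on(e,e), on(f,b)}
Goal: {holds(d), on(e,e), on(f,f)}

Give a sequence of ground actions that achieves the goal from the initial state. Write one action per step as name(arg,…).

bind(f,b); bind(d,b); flip(d)

1. bind(f,b)  →  {clear(b,b), clear(d,d), clear(e,f), holds(f), on(b,d), on(d,b), on(e,e), on(f,f)}
2. bind(d,b)  →  {clear(b,b), clear(d,d), clear(e,f), holds(f), on(b,d), on(d,d), on(e,e), on(f,f)}
3. flip(d)  →  {clear(b,b), clear(e,f), holds(d), holds(f), on(b,d), on(e,e), on(f,f)}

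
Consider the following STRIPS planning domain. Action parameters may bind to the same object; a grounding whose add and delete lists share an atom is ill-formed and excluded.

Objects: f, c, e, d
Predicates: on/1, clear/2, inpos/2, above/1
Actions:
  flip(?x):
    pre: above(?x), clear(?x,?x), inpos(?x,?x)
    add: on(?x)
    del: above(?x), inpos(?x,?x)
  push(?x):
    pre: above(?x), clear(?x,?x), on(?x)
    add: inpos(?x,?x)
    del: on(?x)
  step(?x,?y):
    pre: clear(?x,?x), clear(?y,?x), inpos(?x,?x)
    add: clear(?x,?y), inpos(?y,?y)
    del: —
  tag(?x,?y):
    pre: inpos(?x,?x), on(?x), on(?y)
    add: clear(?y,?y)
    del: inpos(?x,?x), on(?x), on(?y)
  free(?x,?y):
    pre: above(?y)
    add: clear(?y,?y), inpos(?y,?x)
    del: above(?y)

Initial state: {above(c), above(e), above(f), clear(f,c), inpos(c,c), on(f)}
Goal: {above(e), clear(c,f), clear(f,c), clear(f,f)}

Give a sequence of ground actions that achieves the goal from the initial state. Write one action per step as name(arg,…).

free(f,f); free(f,c); step(c,f)

1. free(f,f)  →  {above(c), above(e), clear(f,c), clear(f,f), inpos(c,c), inpos(f,f), on(f)}
2. free(f,c)  →  {above(e), clear(c,c), clear(f,c), clear(f,f), inpos(c,c), inpos(c,f), inpos(f,f), on(f)}
3. step(c,f)  →  {above(e), clear(c,c), clear(c,f), clear(f,c), clear(f,f), inpos(c,c), inpos(c,f), inpos(f,f), on(f)}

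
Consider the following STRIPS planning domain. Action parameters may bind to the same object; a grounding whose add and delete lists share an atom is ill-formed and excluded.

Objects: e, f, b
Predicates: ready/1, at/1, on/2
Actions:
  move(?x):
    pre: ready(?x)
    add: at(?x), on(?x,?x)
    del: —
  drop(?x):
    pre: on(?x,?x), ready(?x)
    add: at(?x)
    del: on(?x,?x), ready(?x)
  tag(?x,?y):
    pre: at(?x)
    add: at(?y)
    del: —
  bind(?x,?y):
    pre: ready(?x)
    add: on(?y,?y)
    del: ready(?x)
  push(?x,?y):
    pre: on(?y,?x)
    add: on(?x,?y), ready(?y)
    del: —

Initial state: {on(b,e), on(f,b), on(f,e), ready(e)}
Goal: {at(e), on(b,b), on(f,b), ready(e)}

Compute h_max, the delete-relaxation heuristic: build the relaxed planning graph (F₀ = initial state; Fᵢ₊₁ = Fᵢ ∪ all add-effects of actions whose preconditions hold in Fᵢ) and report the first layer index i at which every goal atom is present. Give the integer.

1

F0 = init (4 atoms)
F1 = F0 ∪ {at(e), on(b,b), on(b,f), on(e,b), on(e,e), on(e,f), on(f,f), ready(b), ready(f)}  (13 atoms)
goal ⊆ F1  ⇒  h_max = 1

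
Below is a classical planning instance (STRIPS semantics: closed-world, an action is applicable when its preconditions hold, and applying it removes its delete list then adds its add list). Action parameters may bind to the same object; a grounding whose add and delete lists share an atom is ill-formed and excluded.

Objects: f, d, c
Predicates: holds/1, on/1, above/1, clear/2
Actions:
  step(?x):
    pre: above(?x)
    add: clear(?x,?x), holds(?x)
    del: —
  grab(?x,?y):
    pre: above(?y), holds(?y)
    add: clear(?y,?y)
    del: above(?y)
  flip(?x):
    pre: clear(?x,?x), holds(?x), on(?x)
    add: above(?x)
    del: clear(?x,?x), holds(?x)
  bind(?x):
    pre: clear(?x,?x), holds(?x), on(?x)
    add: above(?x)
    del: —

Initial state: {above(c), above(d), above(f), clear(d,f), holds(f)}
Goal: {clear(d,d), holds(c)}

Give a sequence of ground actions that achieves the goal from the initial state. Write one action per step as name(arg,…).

1. step(d)  →  {above(c), above(d), above(f), clear(d,d), clear(d,f), holds(d), holds(f)}
2. step(c)  →  {above(c), above(d), above(f), clear(c,c), clear(d,d), clear(d,f), holds(c), holds(d), holds(f)}

step(d); step(c)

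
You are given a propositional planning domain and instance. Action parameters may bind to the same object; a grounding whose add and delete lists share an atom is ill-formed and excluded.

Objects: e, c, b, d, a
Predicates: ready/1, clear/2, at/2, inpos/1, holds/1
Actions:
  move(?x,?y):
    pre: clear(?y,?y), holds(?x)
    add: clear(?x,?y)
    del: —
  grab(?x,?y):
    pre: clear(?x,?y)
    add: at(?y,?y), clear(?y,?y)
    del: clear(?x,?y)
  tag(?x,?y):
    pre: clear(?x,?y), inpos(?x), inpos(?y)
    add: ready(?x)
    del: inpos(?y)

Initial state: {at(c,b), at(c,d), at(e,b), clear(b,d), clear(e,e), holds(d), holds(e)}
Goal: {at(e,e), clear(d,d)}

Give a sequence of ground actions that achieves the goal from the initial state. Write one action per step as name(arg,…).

1. move(d,e)  →  {at(c,b), at(c,d), at(e,b), clear(b,d), clear(d,e), clear(e,e), holds(d), holds(e)}
2. grab(b,d)  →  {at(c,b), at(c,d), at(d,d), at(e,b), clear(d,d), clear(d,e), clear(e,e), holds(d), holds(e)}
3. grab(d,e)  →  {at(c,b), at(c,d), at(d,d), at(e,b), at(e,e), clear(d,d), clear(e,e), holds(d), holds(e)}

move(d,e); grab(b,d); grab(d,e)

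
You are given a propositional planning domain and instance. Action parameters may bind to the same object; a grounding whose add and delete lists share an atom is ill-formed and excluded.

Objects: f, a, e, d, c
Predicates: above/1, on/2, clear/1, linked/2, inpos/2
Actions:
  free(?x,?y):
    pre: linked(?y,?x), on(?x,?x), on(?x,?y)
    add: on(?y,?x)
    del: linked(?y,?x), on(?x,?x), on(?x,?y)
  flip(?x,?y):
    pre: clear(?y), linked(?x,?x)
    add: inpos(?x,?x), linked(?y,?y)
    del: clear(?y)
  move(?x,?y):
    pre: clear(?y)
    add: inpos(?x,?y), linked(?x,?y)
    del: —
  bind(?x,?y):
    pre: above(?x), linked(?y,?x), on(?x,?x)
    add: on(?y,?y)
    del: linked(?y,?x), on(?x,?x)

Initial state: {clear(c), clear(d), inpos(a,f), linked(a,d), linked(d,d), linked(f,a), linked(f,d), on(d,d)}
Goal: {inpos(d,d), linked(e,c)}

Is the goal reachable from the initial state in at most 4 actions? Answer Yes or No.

Yes

1. flip(d,d)  →  {clear(c), inpos(a,f), inpos(d,d), linked(a,d), linked(d,d), linked(f,a), linked(f,d), on(d,d)}
2. move(e,c)  →  {clear(c), inpos(a,f), inpos(d,d), inpos(e,c), linked(a,d), linked(d,d), linked(e,c), linked(f,a), linked(f,d), on(d,d)}
optimal plan length = 2; 2 ≤ 4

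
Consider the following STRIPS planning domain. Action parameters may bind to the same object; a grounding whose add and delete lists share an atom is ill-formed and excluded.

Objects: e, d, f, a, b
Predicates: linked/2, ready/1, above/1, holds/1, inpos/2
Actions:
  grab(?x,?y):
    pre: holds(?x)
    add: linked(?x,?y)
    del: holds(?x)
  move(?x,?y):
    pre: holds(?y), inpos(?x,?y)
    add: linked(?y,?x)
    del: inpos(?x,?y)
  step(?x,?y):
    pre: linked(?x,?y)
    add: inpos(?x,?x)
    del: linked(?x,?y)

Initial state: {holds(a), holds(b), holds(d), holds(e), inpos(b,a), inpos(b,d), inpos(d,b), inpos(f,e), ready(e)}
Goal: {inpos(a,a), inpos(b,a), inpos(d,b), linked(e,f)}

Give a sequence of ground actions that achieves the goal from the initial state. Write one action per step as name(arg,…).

grab(e,f); grab(a,e); step(a,e)

1. grab(e,f)  →  {holds(a), holds(b), holds(d), inpos(b,a), inpos(b,d), inpos(d,b), inpos(f,e), linked(e,f), ready(e)}
2. grab(a,e)  →  {holds(b), holds(d), inpos(b,a), inpos(b,d), inpos(d,b), inpos(f,e), linked(a,e), linked(e,f), ready(e)}
3. step(a,e)  →  {holds(b), holds(d), inpos(a,a), inpos(b,a), inpos(b,d), inpos(d,b), inpos(f,e), linked(e,f), ready(e)}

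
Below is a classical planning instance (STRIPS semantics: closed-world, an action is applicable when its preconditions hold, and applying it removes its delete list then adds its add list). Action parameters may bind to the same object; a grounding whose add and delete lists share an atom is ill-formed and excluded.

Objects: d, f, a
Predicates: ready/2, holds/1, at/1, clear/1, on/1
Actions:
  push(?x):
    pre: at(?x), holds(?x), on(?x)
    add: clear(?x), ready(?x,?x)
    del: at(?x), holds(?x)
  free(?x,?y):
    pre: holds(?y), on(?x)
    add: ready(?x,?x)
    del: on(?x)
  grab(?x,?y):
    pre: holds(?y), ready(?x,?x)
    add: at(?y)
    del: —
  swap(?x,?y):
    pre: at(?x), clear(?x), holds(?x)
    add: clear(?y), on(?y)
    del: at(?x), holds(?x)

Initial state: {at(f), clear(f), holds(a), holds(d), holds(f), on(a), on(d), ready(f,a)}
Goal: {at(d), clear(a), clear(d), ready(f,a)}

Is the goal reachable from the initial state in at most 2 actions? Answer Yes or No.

1. free(d,d)  →  {at(f), clear(f), holds(a), holds(d), holds(f), on(a), ready(d,d), ready(f,a)}
2. grab(d,d)  →  {at(d), at(f), clear(f), holds(a), holds(d), holds(f), on(a), ready(d,d), ready(f,a)}
3. grab(d,a)  →  {at(a), at(d), at(f), clear(f), holds(a), holds(d), holds(f), on(a), ready(d,d), ready(f,a)}
4. push(a)  →  {at(d), at(f), clear(a), clear(f), holds(d), holds(f), on(a), ready(a,a), ready(d,d), ready(f,a)}
5. swap(f,d)  →  {at(d), clear(a), clear(d), clear(f), holds(d), on(a), on(d), ready(a,a), ready(d,d), ready(f,a)}
optimal plan length = 5; 5 > 2

No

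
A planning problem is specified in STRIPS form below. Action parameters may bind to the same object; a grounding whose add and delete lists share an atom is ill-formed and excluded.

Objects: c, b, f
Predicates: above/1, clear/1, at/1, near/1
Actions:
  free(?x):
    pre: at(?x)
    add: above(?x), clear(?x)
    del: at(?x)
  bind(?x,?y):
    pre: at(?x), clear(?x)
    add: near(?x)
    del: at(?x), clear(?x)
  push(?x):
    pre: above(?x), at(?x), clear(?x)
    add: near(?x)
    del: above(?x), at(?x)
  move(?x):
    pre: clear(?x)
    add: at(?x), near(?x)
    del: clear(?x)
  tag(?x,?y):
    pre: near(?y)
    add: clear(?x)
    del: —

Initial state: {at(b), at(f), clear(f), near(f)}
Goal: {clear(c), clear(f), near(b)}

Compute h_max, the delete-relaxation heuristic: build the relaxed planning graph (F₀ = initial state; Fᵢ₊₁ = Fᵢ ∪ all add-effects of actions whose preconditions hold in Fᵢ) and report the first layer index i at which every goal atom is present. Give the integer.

2

F0 = init (4 atoms)
F1 = F0 ∪ {above(b), above(f), clear(b), clear(c)}  (8 atoms)
F2 = F1 ∪ {at(c), near(b), near(c)}  (11 atoms)
goal ⊆ F2  ⇒  h_max = 2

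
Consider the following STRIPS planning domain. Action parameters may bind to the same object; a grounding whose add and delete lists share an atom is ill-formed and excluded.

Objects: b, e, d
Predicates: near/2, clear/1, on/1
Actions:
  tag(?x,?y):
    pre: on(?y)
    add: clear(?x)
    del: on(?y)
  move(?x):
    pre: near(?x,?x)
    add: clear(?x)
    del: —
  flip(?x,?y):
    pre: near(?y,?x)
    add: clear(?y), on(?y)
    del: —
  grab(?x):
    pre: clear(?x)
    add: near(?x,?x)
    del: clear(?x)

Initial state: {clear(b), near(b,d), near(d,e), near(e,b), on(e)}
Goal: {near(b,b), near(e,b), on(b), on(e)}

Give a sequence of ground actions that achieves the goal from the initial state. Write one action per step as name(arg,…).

flip(d,b); grab(b)

1. flip(d,b)  →  {clear(b), near(b,d), near(d,e), near(e,b), on(b), on(e)}
2. grab(b)  →  {near(b,b), near(b,d), near(d,e), near(e,b), on(b), on(e)}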